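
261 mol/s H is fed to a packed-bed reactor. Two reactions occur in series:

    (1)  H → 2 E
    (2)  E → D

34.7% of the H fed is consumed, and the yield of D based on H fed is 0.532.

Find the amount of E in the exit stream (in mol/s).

Conversion of H: H consumed = 1ξ₁ = 0.347 × 261 → ξ₁ = 90.57 mol/s.
Yield of D: 1ξ₂ / 261 = 0.532 → ξ₂ = 138.9 mol/s.
Outlet amounts (n = n₀ + Σ ν·ξ):
  H: 261 − 1(90.57) = 170.4
  E: 0 + 2(90.57) − 1(138.9) = 42.28
  D: 0 + 1(138.9) = 138.9

42.3 mol/s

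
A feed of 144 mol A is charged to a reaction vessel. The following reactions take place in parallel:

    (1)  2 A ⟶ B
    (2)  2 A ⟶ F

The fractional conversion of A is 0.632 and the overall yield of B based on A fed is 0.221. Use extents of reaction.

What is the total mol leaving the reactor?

Yield of B: 1ξ₁ / 144 = 0.221 → ξ₁ = 31.82 mol.
Conversion of A: 2ξ₁ + 2ξ₂ = 0.632 × 144 = 91.01 → ξ₂ = 13.68 mol.
Outlet amounts (n = n₀ + Σ ν·ξ):
  A: 144 − 2(31.82) − 2(13.68) = 52.99
  B: 0 + 1(31.82) = 31.82
  F: 0 + 1(13.68) = 13.68
Total out = 52.99 + 31.82 + 13.68 = 98.5 mol.

98.5 mol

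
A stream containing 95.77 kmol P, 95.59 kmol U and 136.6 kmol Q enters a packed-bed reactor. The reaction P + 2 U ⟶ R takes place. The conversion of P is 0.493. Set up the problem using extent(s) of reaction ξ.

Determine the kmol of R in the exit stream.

47.2 kmol

P reacted = 0.493 × 95.77 = 47.21 kmol; ν_P = −1, so ξ = 47.21/1 = 47.21 kmol.
Outlet amounts (n = n₀ + ν ξ):
  P: 95.77 − 1(47.21) = 48.56
  U: 95.59 − 2(47.21) = 1.161
  R: 0 + 1(47.21) = 47.21
  Q: 136.6 (inert)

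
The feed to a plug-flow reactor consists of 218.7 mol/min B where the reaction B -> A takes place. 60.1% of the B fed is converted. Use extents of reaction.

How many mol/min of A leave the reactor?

B reacted = 0.601 × 218.7 = 131.4 mol/min; ν_B = −1, so ξ = 131.4/1 = 131.4 mol/min.
Outlet amounts (n = n₀ + ν ξ):
  B: 218.7 − 1(131.4) = 87.26
  A: 0 + 1(131.4) = 131.4

131 mol/min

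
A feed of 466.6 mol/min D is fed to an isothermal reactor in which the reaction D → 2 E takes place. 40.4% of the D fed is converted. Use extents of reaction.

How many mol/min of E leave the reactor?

D reacted = 0.404 × 466.6 = 188.5 mol/min; ν_D = −1, so ξ = 188.5/1 = 188.5 mol/min.
Outlet amounts (n = n₀ + ν ξ):
  D: 466.6 − 1(188.5) = 278.1
  E: 0 + 2(188.5) = 377

377 mol/min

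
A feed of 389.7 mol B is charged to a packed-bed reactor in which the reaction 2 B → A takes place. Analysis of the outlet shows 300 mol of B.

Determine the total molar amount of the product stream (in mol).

For B: n = n₀ − 2ξ → 300 = 389.7 − 2ξ, giving ξ = 44.85 mol.
Outlet amounts (n = n₀ + ν ξ):
  B: 389.7 − 2(44.85) = 300
  A: 0 + 1(44.85) = 44.85
Total out = 300 + 44.85 = 344.9 mol.

345 mol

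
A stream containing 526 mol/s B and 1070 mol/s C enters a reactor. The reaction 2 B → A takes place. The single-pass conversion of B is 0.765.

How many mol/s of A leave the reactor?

201 mol/s

B reacted = 0.765 × 526 = 402.4 mol/s; ν_B = −2, so ξ = 402.4/2 = 201.2 mol/s.
Outlet amounts (n = n₀ + ν ξ):
  B: 526 − 2(201.2) = 123.6
  A: 0 + 1(201.2) = 201.2
  C: 1070 (inert)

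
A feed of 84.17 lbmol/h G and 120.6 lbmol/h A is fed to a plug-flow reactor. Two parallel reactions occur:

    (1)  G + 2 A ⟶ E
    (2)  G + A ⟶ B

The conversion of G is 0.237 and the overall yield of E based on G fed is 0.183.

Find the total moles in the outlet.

Yield of E: 1ξ₁ / 84.17 = 0.183 → ξ₁ = 15.4 lbmol/h.
Conversion of G: 1ξ₁ + 1ξ₂ = 0.237 × 84.17 = 19.95 → ξ₂ = 4.545 lbmol/h.
Outlet amounts (n = n₀ + Σ ν·ξ):
  G: 84.17 − 1(15.4) − 1(4.545) = 64.22
  A: 120.6 − 2(15.4) − 1(4.545) = 85.25
  E: 0 + 1(15.4) = 15.4
  B: 0 + 1(4.545) = 4.545
Total out = 64.22 + 85.25 + 15.4 + 4.545 = 169.4 lbmol/h.

169 lbmol/h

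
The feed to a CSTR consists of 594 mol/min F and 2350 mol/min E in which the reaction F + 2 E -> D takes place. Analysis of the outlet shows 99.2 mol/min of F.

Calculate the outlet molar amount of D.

For F: n = n₀ − 1ξ → 99.2 = 594 − 1ξ, giving ξ = 494.8 mol/min.
Outlet amounts (n = n₀ + ν ξ):
  F: 594 − 1(494.8) = 99.2
  E: 2350 − 2(494.8) = 1360
  D: 0 + 1(494.8) = 494.8

495 mol/min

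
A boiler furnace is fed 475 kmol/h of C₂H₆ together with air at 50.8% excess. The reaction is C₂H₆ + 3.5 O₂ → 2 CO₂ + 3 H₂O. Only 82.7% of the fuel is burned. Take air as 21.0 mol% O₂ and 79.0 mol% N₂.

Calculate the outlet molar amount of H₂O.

Stoichiometric O₂ = 3.5 × 475 = 1662 kmol/h; O₂ fed = 1662 × 1.508 = 2507 kmol/h.
N₂ fed = 2507 × 79/21 = 9431 kmol/h.
Fuel reacted = 0.827 × 475 → ξ = 392.8 kmol/h.
Outlet (n = n₀ + ν ξ):
  C₂H₆: 475 − 1(392.8) = 82.18
  O₂: 2507 − 3.5(392.8) = 1132
  N₂: 9431 (inert)
  CO₂: 0 + 2(392.8) = 785.6
  H₂O: 0 + 3(392.8) = 1178

1180 kmol/h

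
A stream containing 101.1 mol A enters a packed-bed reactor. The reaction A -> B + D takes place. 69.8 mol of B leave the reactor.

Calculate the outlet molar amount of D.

69.8 mol

For B: n = n₀ + 1ξ → 69.8 = 0 + 1ξ, giving ξ = 69.8 mol.
Outlet amounts (n = n₀ + ν ξ):
  A: 101.1 − 1(69.8) = 31.3
  B: 0 + 1(69.8) = 69.8
  D: 0 + 1(69.8) = 69.8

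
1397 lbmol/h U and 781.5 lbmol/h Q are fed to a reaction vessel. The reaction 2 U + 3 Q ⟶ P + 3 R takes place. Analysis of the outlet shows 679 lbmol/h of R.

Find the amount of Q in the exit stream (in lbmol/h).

For R: n = n₀ + 3ξ → 679 = 0 + 3ξ, giving ξ = 226.3 lbmol/h.
Outlet amounts (n = n₀ + ν ξ):
  U: 1397 − 2(226.3) = 944.3
  Q: 781.5 − 3(226.3) = 102.5
  P: 0 + 1(226.3) = 226.3
  R: 0 + 3(226.3) = 679

102 lbmol/h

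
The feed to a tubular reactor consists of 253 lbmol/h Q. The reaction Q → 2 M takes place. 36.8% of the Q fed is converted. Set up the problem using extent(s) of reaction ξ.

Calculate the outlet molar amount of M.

186 lbmol/h

Q reacted = 0.368 × 253 = 93.1 lbmol/h; ν_Q = −1, so ξ = 93.1/1 = 93.1 lbmol/h.
Outlet amounts (n = n₀ + ν ξ):
  Q: 253 − 1(93.1) = 159.9
  M: 0 + 2(93.1) = 186.2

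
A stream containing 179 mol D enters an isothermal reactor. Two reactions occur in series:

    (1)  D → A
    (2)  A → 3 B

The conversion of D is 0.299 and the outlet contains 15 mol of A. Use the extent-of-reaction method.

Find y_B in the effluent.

0.451

Conversion of D: D consumed = 1ξ₁ = 0.299 × 179 → ξ₁ = 53.52 mol.
A balance: n_A = 0 + 1ξ₁ − 1ξ₂ = 15 → ξ₂ = (1·53.52 − 15)/1 = 38.52 mol.
Outlet amounts (n = n₀ + Σ ν·ξ):
  D: 179 − 1(53.52) = 125.5
  A: 0 + 1(53.52) − 1(38.52) = 15
  B: 0 + 3(38.52) = 115.6
Total out = 256 mol; y_B = 115.6 / 256 = 0.4513.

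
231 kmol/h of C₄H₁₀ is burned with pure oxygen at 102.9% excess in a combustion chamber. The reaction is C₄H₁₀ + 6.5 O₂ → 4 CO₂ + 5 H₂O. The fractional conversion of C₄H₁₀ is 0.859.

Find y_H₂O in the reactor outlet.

0.278

Stoichiometric O₂ = 6.5 × 231 = 1502 kmol/h; O₂ fed = 1502 × 2.029 = 3047 kmol/h.
Fuel reacted = 0.859 × 231 → ξ = 198.4 kmol/h.
Outlet (n = n₀ + ν ξ):
  C₄H₁₀: 231 − 1(198.4) = 32.57
  O₂: 3047 − 6.5(198.4) = 1757
  CO₂: 0 + 4(198.4) = 793.7
  H₂O: 0 + 5(198.4) = 992.1
Total out = 3575 kmol/h; y_H₂O = 992.1 / 3575 = 0.2775.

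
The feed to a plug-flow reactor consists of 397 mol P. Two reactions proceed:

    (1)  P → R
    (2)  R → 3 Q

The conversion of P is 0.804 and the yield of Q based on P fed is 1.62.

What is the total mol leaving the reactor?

826 mol

Conversion of P: P consumed = 1ξ₁ = 0.804 × 397 → ξ₁ = 319.2 mol.
Yield of Q: 3ξ₂ / 397 = 1.62 → ξ₂ = 214.4 mol.
Outlet amounts (n = n₀ + Σ ν·ξ):
  P: 397 − 1(319.2) = 77.81
  R: 0 + 1(319.2) − 1(214.4) = 104.8
  Q: 0 + 3(214.4) = 643.1
Total out = 77.81 + 104.8 + 643.1 = 825.8 mol.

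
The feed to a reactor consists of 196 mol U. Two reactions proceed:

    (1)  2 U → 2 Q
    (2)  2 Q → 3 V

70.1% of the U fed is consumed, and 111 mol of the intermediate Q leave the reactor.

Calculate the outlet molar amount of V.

39.6 mol

Conversion of U: U consumed = 2ξ₁ = 0.701 × 196 → ξ₁ = 68.7 mol.
Q balance: n_Q = 0 + 2ξ₁ − 2ξ₂ = 111 → ξ₂ = (2·68.7 − 111)/2 = 13.2 mol.
Outlet amounts (n = n₀ + Σ ν·ξ):
  U: 196 − 2(68.7) = 58.6
  Q: 0 + 2(68.7) − 2(13.2) = 111
  V: 0 + 3(13.2) = 39.59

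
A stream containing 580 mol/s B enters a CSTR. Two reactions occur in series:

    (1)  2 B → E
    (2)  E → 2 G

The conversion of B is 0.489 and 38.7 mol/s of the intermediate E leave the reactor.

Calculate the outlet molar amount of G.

Conversion of B: B consumed = 2ξ₁ = 0.489 × 580 → ξ₁ = 141.8 mol/s.
E balance: n_E = 0 + 1ξ₁ − 1ξ₂ = 38.7 → ξ₂ = (1·141.8 − 38.7)/1 = 103.1 mol/s.
Outlet amounts (n = n₀ + Σ ν·ξ):
  B: 580 − 2(141.8) = 296.4
  E: 0 + 1(141.8) − 1(103.1) = 38.7
  G: 0 + 2(103.1) = 206.2

206 mol/s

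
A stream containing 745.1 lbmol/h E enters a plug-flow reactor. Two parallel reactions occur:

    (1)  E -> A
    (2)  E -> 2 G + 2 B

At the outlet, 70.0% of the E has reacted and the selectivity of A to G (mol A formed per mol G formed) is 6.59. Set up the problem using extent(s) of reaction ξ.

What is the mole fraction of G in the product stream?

0.086

Conversion of E: E consumed = 0.7 × 745.1 = 521.6 lbmol/h = 1ξ₁ + 1ξ₂.
Selectivity: 1ξ₁ / (2ξ₂) = 6.59 → ξ₁ = 13.18 ξ₂.
Substitute: (1·13.18 + 1) ξ₂ = 521.6 → ξ₂ = 36.78 lbmol/h, ξ₁ = 484.8 lbmol/h.
Outlet amounts (n = n₀ + Σ ν·ξ):
  E: 745.1 − 1(484.8) − 1(36.78) = 223.5
  A: 0 + 1(484.8) = 484.8
  G: 0 + 2(36.78) = 73.56
  B: 0 + 2(36.78) = 73.56
Total out = 855.4 lbmol/h; y_G = 73.56 / 855.4 = 0.086.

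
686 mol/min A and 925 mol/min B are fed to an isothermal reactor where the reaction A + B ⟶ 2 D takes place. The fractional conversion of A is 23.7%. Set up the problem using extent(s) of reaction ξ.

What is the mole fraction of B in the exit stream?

A reacted = 0.237 × 686 = 162.6 mol/min; ν_A = −1, so ξ = 162.6/1 = 162.6 mol/min.
Outlet amounts (n = n₀ + ν ξ):
  A: 686 − 1(162.6) = 523.4
  B: 925 − 1(162.6) = 762.4
  D: 0 + 2(162.6) = 325.2
Total out = 1611 mol/min; y_B = 762.4 / 1611 = 0.4733.

0.473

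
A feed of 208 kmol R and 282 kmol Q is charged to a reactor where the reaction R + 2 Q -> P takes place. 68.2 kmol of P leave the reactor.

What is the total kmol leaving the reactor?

354 kmol

For P: n = n₀ + 1ξ → 68.2 = 0 + 1ξ, giving ξ = 68.2 kmol.
Outlet amounts (n = n₀ + ν ξ):
  R: 208 − 1(68.2) = 139.8
  Q: 282 − 2(68.2) = 145.6
  P: 0 + 1(68.2) = 68.2
Total out = 139.8 + 145.6 + 68.2 = 353.6 kmol.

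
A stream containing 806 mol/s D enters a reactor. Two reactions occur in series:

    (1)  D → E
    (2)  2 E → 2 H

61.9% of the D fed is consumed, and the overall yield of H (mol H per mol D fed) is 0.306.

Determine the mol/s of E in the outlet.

252 mol/s

Conversion of D: D consumed = 1ξ₁ = 0.619 × 806 → ξ₁ = 498.9 mol/s.
Yield of H: 2ξ₂ / 806 = 0.306 → ξ₂ = 123.3 mol/s.
Outlet amounts (n = n₀ + Σ ν·ξ):
  D: 806 − 1(498.9) = 307.1
  E: 0 + 1(498.9) − 2(123.3) = 252.3
  H: 0 + 2(123.3) = 246.6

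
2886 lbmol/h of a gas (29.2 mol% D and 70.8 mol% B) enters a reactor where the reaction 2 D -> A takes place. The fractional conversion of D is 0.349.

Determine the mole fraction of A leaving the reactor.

0.0537

D reacted = 0.349 × 842.7 = 294.1 lbmol/h; ν_D = −2, so ξ = 294.1/2 = 147.1 lbmol/h.
Outlet amounts (n = n₀ + ν ξ):
  D: 842.7 − 2(147.1) = 548.6
  A: 0 + 1(147.1) = 147.1
  B: 2043 (inert)
Total out = 2739 lbmol/h; y_A = 147.1 / 2739 = 0.05369.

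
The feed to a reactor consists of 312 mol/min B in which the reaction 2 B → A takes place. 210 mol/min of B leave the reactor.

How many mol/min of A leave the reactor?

51 mol/min

For B: n = n₀ − 2ξ → 210 = 312 − 2ξ, giving ξ = 51 mol/min.
Outlet amounts (n = n₀ + ν ξ):
  B: 312 − 2(51) = 210
  A: 0 + 1(51) = 51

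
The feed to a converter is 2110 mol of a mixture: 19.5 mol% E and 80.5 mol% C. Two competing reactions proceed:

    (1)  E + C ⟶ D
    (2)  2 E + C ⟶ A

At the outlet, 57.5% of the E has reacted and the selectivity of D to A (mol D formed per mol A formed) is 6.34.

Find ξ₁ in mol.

ξ₁ = 180 mol

Conversion of E: E consumed = 0.575 × 411.4 = 236.6 mol = 1ξ₁ + 2ξ₂.
Selectivity: 1ξ₁ / (1ξ₂) = 6.34 → ξ₁ = 6.34 ξ₂.
Substitute: (1·6.34 + 2) ξ₂ = 236.6 → ξ₂ = 28.37 mol, ξ₁ = 179.8 mol.
Outlet amounts (n = n₀ + Σ ν·ξ):
  E: 411.4 − 1(179.8) − 2(28.37) = 174.9
  C: 1699 − 1(179.8) − 1(28.37) = 1490
  D: 0 + 1(179.8) = 179.8
  A: 0 + 1(28.37) = 28.37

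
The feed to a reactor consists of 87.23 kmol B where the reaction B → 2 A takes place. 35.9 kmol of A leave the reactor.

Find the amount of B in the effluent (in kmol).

For A: n = n₀ + 2ξ → 35.9 = 0 + 2ξ, giving ξ = 17.95 kmol.
Outlet amounts (n = n₀ + ν ξ):
  B: 87.23 − 1(17.95) = 69.28
  A: 0 + 2(17.95) = 35.9

69.3 kmol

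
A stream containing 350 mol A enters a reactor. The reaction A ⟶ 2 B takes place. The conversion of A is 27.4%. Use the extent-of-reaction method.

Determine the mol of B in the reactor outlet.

A reacted = 0.274 × 350 = 95.9 mol; ν_A = −1, so ξ = 95.9/1 = 95.9 mol.
Outlet amounts (n = n₀ + ν ξ):
  A: 350 − 1(95.9) = 254.1
  B: 0 + 2(95.9) = 191.8

192 mol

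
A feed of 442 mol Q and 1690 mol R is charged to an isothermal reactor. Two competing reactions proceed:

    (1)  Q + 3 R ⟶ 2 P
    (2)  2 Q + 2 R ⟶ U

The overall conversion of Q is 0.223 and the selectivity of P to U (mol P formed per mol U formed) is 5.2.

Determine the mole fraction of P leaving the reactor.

0.057

Conversion of Q: Q consumed = 0.223 × 442 = 98.57 mol = 1ξ₁ + 2ξ₂.
Selectivity: 2ξ₁ / (1ξ₂) = 5.2 → ξ₁ = 2.6 ξ₂.
Substitute: (1·2.6 + 2) ξ₂ = 98.57 → ξ₂ = 21.43 mol, ξ₁ = 55.71 mol.
Outlet amounts (n = n₀ + Σ ν·ξ):
  Q: 442 − 1(55.71) − 2(21.43) = 343.4
  R: 1690 − 3(55.71) − 2(21.43) = 1480
  P: 0 + 2(55.71) = 111.4
  U: 0 + 1(21.43) = 21.43
Total out = 1956 mol; y_P = 111.4 / 1956 = 0.05696.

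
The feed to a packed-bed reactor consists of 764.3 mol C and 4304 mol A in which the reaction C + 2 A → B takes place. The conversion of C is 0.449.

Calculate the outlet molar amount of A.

3620 mol

C reacted = 0.449 × 764.3 = 343.2 mol; ν_C = −1, so ξ = 343.2/1 = 343.2 mol.
Outlet amounts (n = n₀ + ν ξ):
  C: 764.3 − 1(343.2) = 421.1
  A: 4304 − 2(343.2) = 3618
  B: 0 + 1(343.2) = 343.2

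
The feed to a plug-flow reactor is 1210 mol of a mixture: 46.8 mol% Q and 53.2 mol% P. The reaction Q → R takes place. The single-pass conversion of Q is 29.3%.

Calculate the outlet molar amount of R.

166 mol

Q reacted = 0.293 × 566.3 = 165.9 mol; ν_Q = −1, so ξ = 165.9/1 = 165.9 mol.
Outlet amounts (n = n₀ + ν ξ):
  Q: 566.3 − 1(165.9) = 400.4
  R: 0 + 1(165.9) = 165.9
  P: 643.7 (inert)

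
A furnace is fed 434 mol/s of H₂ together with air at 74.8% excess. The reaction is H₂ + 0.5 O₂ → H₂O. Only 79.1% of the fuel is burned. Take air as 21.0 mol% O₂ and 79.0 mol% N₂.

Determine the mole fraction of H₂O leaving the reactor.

Stoichiometric O₂ = 0.5 × 434 = 217 mol/s; O₂ fed = 217 × 1.748 = 379.3 mol/s.
N₂ fed = 379.3 × 79/21 = 1427 mol/s.
Fuel reacted = 0.791 × 434 → ξ = 343.3 mol/s.
Outlet (n = n₀ + ν ξ):
  H₂: 434 − 1(343.3) = 90.71
  O₂: 379.3 − 0.5(343.3) = 207.7
  N₂: 1427 (inert)
  H₂O: 0 + 1(343.3) = 343.3
Total out = 2069 mol/s; y_H₂O = 343.3 / 2069 = 0.166.

0.166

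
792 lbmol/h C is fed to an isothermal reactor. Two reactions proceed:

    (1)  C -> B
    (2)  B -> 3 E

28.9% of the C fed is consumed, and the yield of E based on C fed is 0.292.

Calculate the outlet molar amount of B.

Conversion of C: C consumed = 1ξ₁ = 0.289 × 792 → ξ₁ = 228.9 lbmol/h.
Yield of E: 3ξ₂ / 792 = 0.292 → ξ₂ = 77.09 lbmol/h.
Outlet amounts (n = n₀ + Σ ν·ξ):
  C: 792 − 1(228.9) = 563.1
  B: 0 + 1(228.9) − 1(77.09) = 151.8
  E: 0 + 3(77.09) = 231.3

152 lbmol/h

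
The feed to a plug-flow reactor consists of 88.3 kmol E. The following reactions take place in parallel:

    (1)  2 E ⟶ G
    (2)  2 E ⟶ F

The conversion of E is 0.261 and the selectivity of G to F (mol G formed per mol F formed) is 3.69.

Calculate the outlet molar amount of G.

Conversion of E: E consumed = 0.261 × 88.3 = 23.05 kmol = 2ξ₁ + 2ξ₂.
Selectivity: 1ξ₁ / (1ξ₂) = 3.69 → ξ₁ = 3.69 ξ₂.
Substitute: (2·3.69 + 2) ξ₂ = 23.05 → ξ₂ = 2.457 kmol, ξ₁ = 9.066 kmol.
Outlet amounts (n = n₀ + Σ ν·ξ):
  E: 88.3 − 2(9.066) − 2(2.457) = 65.25
  G: 0 + 1(9.066) = 9.066
  F: 0 + 1(2.457) = 2.457

9.07 kmol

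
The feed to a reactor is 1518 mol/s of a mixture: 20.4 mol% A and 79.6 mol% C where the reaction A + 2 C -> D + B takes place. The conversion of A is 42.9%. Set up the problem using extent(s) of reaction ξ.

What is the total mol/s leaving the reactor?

1390 mol/s

A reacted = 0.429 × 309.7 = 132.8 mol/s; ν_A = −1, so ξ = 132.8/1 = 132.8 mol/s.
Outlet amounts (n = n₀ + ν ξ):
  A: 309.7 − 1(132.8) = 176.8
  C: 1208 − 2(132.8) = 942.6
  D: 0 + 1(132.8) = 132.8
  B: 0 + 1(132.8) = 132.8
Total out = 176.8 + 942.6 + 132.8 + 132.8 = 1385 mol/s.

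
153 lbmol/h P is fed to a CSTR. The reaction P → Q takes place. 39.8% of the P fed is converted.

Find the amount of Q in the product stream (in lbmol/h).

P reacted = 0.398 × 153 = 60.89 lbmol/h; ν_P = −1, so ξ = 60.89/1 = 60.89 lbmol/h.
Outlet amounts (n = n₀ + ν ξ):
  P: 153 − 1(60.89) = 92.11
  Q: 0 + 1(60.89) = 60.89

60.9 lbmol/h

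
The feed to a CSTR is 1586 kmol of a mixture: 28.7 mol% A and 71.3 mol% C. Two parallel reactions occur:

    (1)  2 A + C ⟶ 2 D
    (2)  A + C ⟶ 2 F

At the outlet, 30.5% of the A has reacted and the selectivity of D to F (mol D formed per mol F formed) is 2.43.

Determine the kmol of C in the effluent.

Conversion of A: A consumed = 0.305 × 455.2 = 138.8 kmol = 2ξ₁ + 1ξ₂.
Selectivity: 2ξ₁ / (2ξ₂) = 2.43 → ξ₁ = 2.43 ξ₂.
Substitute: (2·2.43 + 1) ξ₂ = 138.8 → ξ₂ = 23.69 kmol, ξ₁ = 57.57 kmol.
Outlet amounts (n = n₀ + Σ ν·ξ):
  A: 455.2 − 2(57.57) − 1(23.69) = 316.4
  C: 1131 − 1(57.57) − 1(23.69) = 1050
  D: 0 + 2(57.57) = 115.1
  F: 0 + 2(23.69) = 47.38

1050 kmol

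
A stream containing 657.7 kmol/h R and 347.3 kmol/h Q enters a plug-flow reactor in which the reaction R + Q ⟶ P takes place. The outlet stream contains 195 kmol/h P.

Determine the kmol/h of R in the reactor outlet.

463 kmol/h

For P: n = n₀ + 1ξ → 195 = 0 + 1ξ, giving ξ = 195 kmol/h.
Outlet amounts (n = n₀ + ν ξ):
  R: 657.7 − 1(195) = 462.7
  Q: 347.3 − 1(195) = 152.3
  P: 0 + 1(195) = 195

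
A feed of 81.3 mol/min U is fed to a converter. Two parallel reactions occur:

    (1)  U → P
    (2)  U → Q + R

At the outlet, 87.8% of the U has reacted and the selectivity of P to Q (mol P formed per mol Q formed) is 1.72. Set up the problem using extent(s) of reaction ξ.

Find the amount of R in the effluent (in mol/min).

Conversion of U: U consumed = 0.878 × 81.3 = 71.38 mol/min = 1ξ₁ + 1ξ₂.
Selectivity: 1ξ₁ / (1ξ₂) = 1.72 → ξ₁ = 1.72 ξ₂.
Substitute: (1·1.72 + 1) ξ₂ = 71.38 → ξ₂ = 26.24 mol/min, ξ₁ = 45.14 mol/min.
Outlet amounts (n = n₀ + Σ ν·ξ):
  U: 81.3 − 1(45.14) − 1(26.24) = 9.919
  P: 0 + 1(45.14) = 45.14
  Q: 0 + 1(26.24) = 26.24
  R: 0 + 1(26.24) = 26.24

26.2 mol/min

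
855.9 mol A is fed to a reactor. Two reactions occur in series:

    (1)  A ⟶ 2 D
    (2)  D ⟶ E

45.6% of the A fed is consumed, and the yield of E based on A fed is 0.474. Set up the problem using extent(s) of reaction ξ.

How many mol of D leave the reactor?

Conversion of A: A consumed = 1ξ₁ = 0.456 × 855.9 → ξ₁ = 390.3 mol.
Yield of E: 1ξ₂ / 855.9 = 0.474 → ξ₂ = 405.7 mol.
Outlet amounts (n = n₀ + Σ ν·ξ):
  A: 855.9 − 1(390.3) = 465.6
  D: 0 + 2(390.3) − 1(405.7) = 374.9
  E: 0 + 1(405.7) = 405.7

375 mol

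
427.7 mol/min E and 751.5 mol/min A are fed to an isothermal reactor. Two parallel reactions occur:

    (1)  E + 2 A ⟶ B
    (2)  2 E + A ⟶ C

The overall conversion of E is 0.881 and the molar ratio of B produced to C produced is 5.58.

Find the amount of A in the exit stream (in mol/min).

147 mol/min

Conversion of E: E consumed = 0.881 × 427.7 = 376.8 mol/min = 1ξ₁ + 2ξ₂.
Selectivity: 1ξ₁ / (1ξ₂) = 5.58 → ξ₁ = 5.58 ξ₂.
Substitute: (1·5.58 + 2) ξ₂ = 376.8 → ξ₂ = 49.71 mol/min, ξ₁ = 277.4 mol/min.
Outlet amounts (n = n₀ + Σ ν·ξ):
  E: 427.7 − 1(277.4) − 2(49.71) = 50.9
  A: 751.5 − 2(277.4) − 1(49.71) = 147
  B: 0 + 1(277.4) = 277.4
  C: 0 + 1(49.71) = 49.71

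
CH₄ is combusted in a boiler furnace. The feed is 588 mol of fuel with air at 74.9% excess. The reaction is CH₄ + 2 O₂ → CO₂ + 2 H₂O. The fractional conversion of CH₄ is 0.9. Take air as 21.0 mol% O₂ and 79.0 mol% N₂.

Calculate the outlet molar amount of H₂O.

1060 mol

Stoichiometric O₂ = 2 × 588 = 1176 mol; O₂ fed = 1176 × 1.749 = 2057 mol.
N₂ fed = 2057 × 79/21 = 7738 mol.
Fuel reacted = 0.9 × 588 → ξ = 529.2 mol.
Outlet (n = n₀ + ν ξ):
  CH₄: 588 − 1(529.2) = 58.8
  O₂: 2057 − 2(529.2) = 998.4
  N₂: 7738 (inert)
  CO₂: 0 + 1(529.2) = 529.2
  H₂O: 0 + 2(529.2) = 1058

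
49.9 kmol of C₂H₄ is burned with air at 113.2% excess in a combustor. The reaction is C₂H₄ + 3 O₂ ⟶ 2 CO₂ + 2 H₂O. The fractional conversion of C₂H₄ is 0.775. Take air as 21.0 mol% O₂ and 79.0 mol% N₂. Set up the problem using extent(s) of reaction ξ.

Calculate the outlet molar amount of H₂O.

Stoichiometric O₂ = 3 × 49.9 = 149.7 kmol; O₂ fed = 149.7 × 2.132 = 319.2 kmol.
N₂ fed = 319.2 × 79/21 = 1201 kmol.
Fuel reacted = 0.775 × 49.9 → ξ = 38.67 kmol.
Outlet (n = n₀ + ν ξ):
  C₂H₄: 49.9 − 1(38.67) = 11.23
  O₂: 319.2 − 3(38.67) = 203.1
  N₂: 1201 (inert)
  CO₂: 0 + 2(38.67) = 77.34
  H₂O: 0 + 2(38.67) = 77.34

77.3 kmol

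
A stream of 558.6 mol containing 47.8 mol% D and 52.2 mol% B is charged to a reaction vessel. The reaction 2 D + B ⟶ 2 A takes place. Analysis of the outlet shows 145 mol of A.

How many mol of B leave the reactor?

For A: n = n₀ + 2ξ → 145 = 0 + 2ξ, giving ξ = 72.5 mol.
Outlet amounts (n = n₀ + ν ξ):
  D: 267 − 2(72.5) = 122
  B: 291.6 − 1(72.5) = 219.1
  A: 0 + 2(72.5) = 145

219 mol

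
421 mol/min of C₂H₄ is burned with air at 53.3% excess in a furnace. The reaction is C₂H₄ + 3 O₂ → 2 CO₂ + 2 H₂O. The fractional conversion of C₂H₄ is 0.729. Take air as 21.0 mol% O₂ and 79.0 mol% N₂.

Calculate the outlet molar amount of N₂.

Stoichiometric O₂ = 3 × 421 = 1263 mol/min; O₂ fed = 1263 × 1.533 = 1936 mol/min.
N₂ fed = 1936 × 79/21 = 7284 mol/min.
Fuel reacted = 0.729 × 421 → ξ = 306.9 mol/min.
Outlet (n = n₀ + ν ξ):
  C₂H₄: 421 − 1(306.9) = 114.1
  O₂: 1936 − 3(306.9) = 1015
  N₂: 7284 (inert)
  CO₂: 0 + 2(306.9) = 613.8
  H₂O: 0 + 2(306.9) = 613.8

7280 mol/min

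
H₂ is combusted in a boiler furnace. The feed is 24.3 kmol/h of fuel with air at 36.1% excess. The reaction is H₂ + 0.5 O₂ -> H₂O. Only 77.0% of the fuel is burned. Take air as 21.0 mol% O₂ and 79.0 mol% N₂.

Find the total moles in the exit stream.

93.7 kmol/h

Stoichiometric O₂ = 0.5 × 24.3 = 12.15 kmol/h; O₂ fed = 12.15 × 1.361 = 16.54 kmol/h.
N₂ fed = 16.54 × 79/21 = 62.21 kmol/h.
Fuel reacted = 0.77 × 24.3 → ξ = 18.71 kmol/h.
Outlet (n = n₀ + ν ξ):
  H₂: 24.3 − 1(18.71) = 5.589
  O₂: 16.54 − 0.5(18.71) = 7.181
  N₂: 62.21 (inert)
  H₂O: 0 + 1(18.71) = 18.71
Total out = 5.589 + 7.181 + 62.21 + 18.71 = 93.69 kmol/h.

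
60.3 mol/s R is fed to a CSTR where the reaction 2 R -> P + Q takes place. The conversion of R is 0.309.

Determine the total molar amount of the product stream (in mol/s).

60.3 mol/s

R reacted = 0.309 × 60.3 = 18.63 mol/s; ν_R = −2, so ξ = 18.63/2 = 9.316 mol/s.
Outlet amounts (n = n₀ + ν ξ):
  R: 60.3 − 2(9.316) = 41.67
  P: 0 + 1(9.316) = 9.316
  Q: 0 + 1(9.316) = 9.316
Total out = 41.67 + 9.316 + 9.316 = 60.3 mol/s.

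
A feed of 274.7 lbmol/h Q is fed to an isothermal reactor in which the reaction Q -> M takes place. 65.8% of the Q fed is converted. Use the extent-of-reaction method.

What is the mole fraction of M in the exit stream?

Q reacted = 0.658 × 274.7 = 180.8 lbmol/h; ν_Q = −1, so ξ = 180.8/1 = 180.8 lbmol/h.
Outlet amounts (n = n₀ + ν ξ):
  Q: 274.7 − 1(180.8) = 93.95
  M: 0 + 1(180.8) = 180.8
Total out = 274.7 lbmol/h; y_M = 180.8 / 274.7 = 0.658.

0.658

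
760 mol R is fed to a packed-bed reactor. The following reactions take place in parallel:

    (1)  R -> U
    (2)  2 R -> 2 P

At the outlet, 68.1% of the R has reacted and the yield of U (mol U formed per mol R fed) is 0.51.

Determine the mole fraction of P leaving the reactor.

Yield of U: 1ξ₁ / 760 = 0.51 → ξ₁ = 387.6 mol.
Conversion of R: 1ξ₁ + 2ξ₂ = 0.681 × 760 = 517.6 → ξ₂ = 64.98 mol.
Outlet amounts (n = n₀ + Σ ν·ξ):
  R: 760 − 1(387.6) − 2(64.98) = 242.4
  U: 0 + 1(387.6) = 387.6
  P: 0 + 2(64.98) = 130
Total out = 760 mol; y_P = 130 / 760 = 0.171.

0.171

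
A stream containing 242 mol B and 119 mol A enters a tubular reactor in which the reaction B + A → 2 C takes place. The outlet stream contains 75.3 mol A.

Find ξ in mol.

For A: n = n₀ − 1ξ → 75.3 = 119 − 1ξ, giving ξ = 43.7 mol.
Outlet amounts (n = n₀ + ν ξ):
  B: 242 − 1(43.7) = 198.3
  A: 119 − 1(43.7) = 75.3
  C: 0 + 2(43.7) = 87.4

ξ = 43.7 mol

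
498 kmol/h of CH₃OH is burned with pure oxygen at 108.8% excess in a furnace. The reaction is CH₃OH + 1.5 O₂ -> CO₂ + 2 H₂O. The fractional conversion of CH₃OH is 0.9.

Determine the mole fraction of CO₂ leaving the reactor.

Stoichiometric O₂ = 1.5 × 498 = 747 kmol/h; O₂ fed = 747 × 2.088 = 1560 kmol/h.
Fuel reacted = 0.9 × 498 → ξ = 448.2 kmol/h.
Outlet (n = n₀ + ν ξ):
  CH₃OH: 498 − 1(448.2) = 49.8
  O₂: 1560 − 1.5(448.2) = 887.4
  CO₂: 0 + 1(448.2) = 448.2
  H₂O: 0 + 2(448.2) = 896.4
Total out = 2282 kmol/h; y_CO₂ = 448.2 / 2282 = 0.1964.

0.196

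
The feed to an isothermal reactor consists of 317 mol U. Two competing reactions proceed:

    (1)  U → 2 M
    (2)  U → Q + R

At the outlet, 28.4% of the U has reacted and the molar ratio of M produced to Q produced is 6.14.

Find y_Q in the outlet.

0.0543

Conversion of U: U consumed = 0.284 × 317 = 90.03 mol = 1ξ₁ + 1ξ₂.
Selectivity: 2ξ₁ / (1ξ₂) = 6.14 → ξ₁ = 3.07 ξ₂.
Substitute: (1·3.07 + 1) ξ₂ = 90.03 → ξ₂ = 22.12 mol, ξ₁ = 67.91 mol.
Outlet amounts (n = n₀ + Σ ν·ξ):
  U: 317 − 1(67.91) − 1(22.12) = 227
  M: 0 + 2(67.91) = 135.8
  Q: 0 + 1(22.12) = 22.12
  R: 0 + 1(22.12) = 22.12
Total out = 407 mol; y_Q = 22.12 / 407 = 0.05434.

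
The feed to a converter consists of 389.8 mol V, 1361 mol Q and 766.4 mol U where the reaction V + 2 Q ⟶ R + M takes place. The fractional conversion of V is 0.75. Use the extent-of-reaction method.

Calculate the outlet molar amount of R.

V reacted = 0.75 × 389.8 = 292.4 mol; ν_V = −1, so ξ = 292.4/1 = 292.4 mol.
Outlet amounts (n = n₀ + ν ξ):
  V: 389.8 − 1(292.4) = 97.45
  Q: 1361 − 2(292.4) = 776.3
  R: 0 + 1(292.4) = 292.4
  M: 0 + 1(292.4) = 292.4
  U: 766.4 (inert)

292 mol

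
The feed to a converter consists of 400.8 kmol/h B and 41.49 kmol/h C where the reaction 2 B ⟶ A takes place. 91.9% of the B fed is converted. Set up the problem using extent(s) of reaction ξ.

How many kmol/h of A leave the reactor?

184 kmol/h

B reacted = 0.919 × 400.8 = 368.3 kmol/h; ν_B = −2, so ξ = 368.3/2 = 184.2 kmol/h.
Outlet amounts (n = n₀ + ν ξ):
  B: 400.8 − 2(184.2) = 32.46
  A: 0 + 1(184.2) = 184.2
  C: 41.49 (inert)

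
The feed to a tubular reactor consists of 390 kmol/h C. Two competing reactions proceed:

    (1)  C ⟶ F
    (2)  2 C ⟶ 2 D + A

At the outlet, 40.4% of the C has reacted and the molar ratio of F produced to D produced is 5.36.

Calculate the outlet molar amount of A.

12.4 kmol/h

Conversion of C: C consumed = 0.404 × 390 = 157.6 kmol/h = 1ξ₁ + 2ξ₂.
Selectivity: 1ξ₁ / (2ξ₂) = 5.36 → ξ₁ = 10.72 ξ₂.
Substitute: (1·10.72 + 2) ξ₂ = 157.6 → ξ₂ = 12.39 kmol/h, ξ₁ = 132.8 kmol/h.
Outlet amounts (n = n₀ + Σ ν·ξ):
  C: 390 − 1(132.8) − 2(12.39) = 232.4
  F: 0 + 1(132.8) = 132.8
  D: 0 + 2(12.39) = 24.77
  A: 0 + 1(12.39) = 12.39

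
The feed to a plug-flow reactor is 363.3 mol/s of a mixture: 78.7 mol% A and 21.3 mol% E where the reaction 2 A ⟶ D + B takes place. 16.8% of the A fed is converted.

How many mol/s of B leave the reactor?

24 mol/s

A reacted = 0.168 × 285.9 = 48.03 mol/s; ν_A = −2, so ξ = 48.03/2 = 24.02 mol/s.
Outlet amounts (n = n₀ + ν ξ):
  A: 285.9 − 2(24.02) = 237.9
  D: 0 + 1(24.02) = 24.02
  B: 0 + 1(24.02) = 24.02
  E: 77.38 (inert)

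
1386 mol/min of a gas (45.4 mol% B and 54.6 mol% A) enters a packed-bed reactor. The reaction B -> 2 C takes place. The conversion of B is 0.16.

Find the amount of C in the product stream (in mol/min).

B reacted = 0.16 × 629.2 = 100.7 mol/min; ν_B = −1, so ξ = 100.7/1 = 100.7 mol/min.
Outlet amounts (n = n₀ + ν ξ):
  B: 629.2 − 1(100.7) = 528.6
  C: 0 + 2(100.7) = 201.4
  A: 756.8 (inert)

201 mol/min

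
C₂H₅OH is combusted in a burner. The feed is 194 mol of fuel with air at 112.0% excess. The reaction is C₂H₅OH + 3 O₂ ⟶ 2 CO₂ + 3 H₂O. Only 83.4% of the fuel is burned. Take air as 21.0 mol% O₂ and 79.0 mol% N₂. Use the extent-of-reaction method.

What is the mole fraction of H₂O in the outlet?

0.0779

Stoichiometric O₂ = 3 × 194 = 582 mol; O₂ fed = 582 × 2.120 = 1234 mol.
N₂ fed = 1234 × 79/21 = 4642 mol.
Fuel reacted = 0.834 × 194 → ξ = 161.8 mol.
Outlet (n = n₀ + ν ξ):
  C₂H₅OH: 194 − 1(161.8) = 32.2
  O₂: 1234 − 3(161.8) = 748.5
  N₂: 4642 (inert)
  CO₂: 0 + 2(161.8) = 323.6
  H₂O: 0 + 3(161.8) = 485.4
Total out = 6231 mol; y_H₂O = 485.4 / 6231 = 0.0779.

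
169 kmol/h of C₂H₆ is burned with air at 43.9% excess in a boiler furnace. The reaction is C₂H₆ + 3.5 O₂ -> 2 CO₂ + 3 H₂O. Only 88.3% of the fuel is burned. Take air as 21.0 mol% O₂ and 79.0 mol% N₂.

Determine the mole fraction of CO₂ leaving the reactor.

Stoichiometric O₂ = 3.5 × 169 = 591.5 kmol/h; O₂ fed = 591.5 × 1.439 = 851.2 kmol/h.
N₂ fed = 851.2 × 79/21 = 3202 kmol/h.
Fuel reacted = 0.883 × 169 → ξ = 149.2 kmol/h.
Outlet (n = n₀ + ν ξ):
  C₂H₆: 169 − 1(149.2) = 19.77
  O₂: 851.2 − 3.5(149.2) = 328.9
  N₂: 3202 (inert)
  CO₂: 0 + 2(149.2) = 298.5
  H₂O: 0 + 3(149.2) = 447.7
Total out = 4297 kmol/h; y_CO₂ = 298.5 / 4297 = 0.06946.

0.0695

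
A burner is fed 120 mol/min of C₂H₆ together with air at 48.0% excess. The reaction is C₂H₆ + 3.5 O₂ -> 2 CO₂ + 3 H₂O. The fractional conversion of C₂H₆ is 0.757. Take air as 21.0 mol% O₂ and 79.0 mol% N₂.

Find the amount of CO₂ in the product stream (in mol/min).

182 mol/min

Stoichiometric O₂ = 3.5 × 120 = 420 mol/min; O₂ fed = 420 × 1.480 = 621.6 mol/min.
N₂ fed = 621.6 × 79/21 = 2338 mol/min.
Fuel reacted = 0.757 × 120 → ξ = 90.84 mol/min.
Outlet (n = n₀ + ν ξ):
  C₂H₆: 120 − 1(90.84) = 29.16
  O₂: 621.6 − 3.5(90.84) = 303.7
  N₂: 2338 (inert)
  CO₂: 0 + 2(90.84) = 181.7
  H₂O: 0 + 3(90.84) = 272.5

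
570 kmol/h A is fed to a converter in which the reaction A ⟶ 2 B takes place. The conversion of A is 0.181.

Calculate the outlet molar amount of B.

206 kmol/h

A reacted = 0.181 × 570 = 103.2 kmol/h; ν_A = −1, so ξ = 103.2/1 = 103.2 kmol/h.
Outlet amounts (n = n₀ + ν ξ):
  A: 570 − 1(103.2) = 466.8
  B: 0 + 2(103.2) = 206.3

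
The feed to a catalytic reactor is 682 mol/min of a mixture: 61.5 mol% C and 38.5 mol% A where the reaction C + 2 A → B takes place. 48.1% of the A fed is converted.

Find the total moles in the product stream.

556 mol/min

A reacted = 0.481 × 262.6 = 126.3 mol/min; ν_A = −2, so ξ = 126.3/2 = 63.15 mol/min.
Outlet amounts (n = n₀ + ν ξ):
  C: 419.4 − 1(63.15) = 356.3
  A: 262.6 − 2(63.15) = 136.3
  B: 0 + 1(63.15) = 63.15
Total out = 356.3 + 136.3 + 63.15 = 555.7 mol/min.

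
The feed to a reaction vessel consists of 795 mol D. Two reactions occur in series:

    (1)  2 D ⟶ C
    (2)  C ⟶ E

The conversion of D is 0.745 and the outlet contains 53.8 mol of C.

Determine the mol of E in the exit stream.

Conversion of D: D consumed = 2ξ₁ = 0.745 × 795 → ξ₁ = 296.1 mol.
C balance: n_C = 0 + 1ξ₁ − 1ξ₂ = 53.8 → ξ₂ = (1·296.1 − 53.8)/1 = 242.3 mol.
Outlet amounts (n = n₀ + Σ ν·ξ):
  D: 795 − 2(296.1) = 202.7
  C: 0 + 1(296.1) − 1(242.3) = 53.8
  E: 0 + 1(242.3) = 242.3

242 mol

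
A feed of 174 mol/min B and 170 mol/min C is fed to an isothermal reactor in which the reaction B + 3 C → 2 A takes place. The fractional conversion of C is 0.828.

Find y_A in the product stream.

0.375

C reacted = 0.828 × 170 = 140.8 mol/min; ν_C = −3, so ξ = 140.8/3 = 46.92 mol/min.
Outlet amounts (n = n₀ + ν ξ):
  B: 174 − 1(46.92) = 127.1
  C: 170 − 3(46.92) = 29.24
  A: 0 + 2(46.92) = 93.84
Total out = 250.2 mol/min; y_A = 93.84 / 250.2 = 0.3751.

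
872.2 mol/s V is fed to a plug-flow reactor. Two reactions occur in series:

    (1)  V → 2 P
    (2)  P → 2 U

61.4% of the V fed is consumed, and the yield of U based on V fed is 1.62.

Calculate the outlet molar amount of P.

365 mol/s

Conversion of V: V consumed = 1ξ₁ = 0.614 × 872.2 → ξ₁ = 535.5 mol/s.
Yield of U: 2ξ₂ / 872.2 = 1.62 → ξ₂ = 706.5 mol/s.
Outlet amounts (n = n₀ + Σ ν·ξ):
  V: 872.2 − 1(535.5) = 336.7
  P: 0 + 2(535.5) − 1(706.5) = 364.6
  U: 0 + 2(706.5) = 1413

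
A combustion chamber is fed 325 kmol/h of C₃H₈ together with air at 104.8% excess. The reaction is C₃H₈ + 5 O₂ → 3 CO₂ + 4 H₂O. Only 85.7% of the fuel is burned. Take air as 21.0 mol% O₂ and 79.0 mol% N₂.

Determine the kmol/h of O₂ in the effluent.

Stoichiometric O₂ = 5 × 325 = 1625 kmol/h; O₂ fed = 1625 × 2.048 = 3328 kmol/h.
N₂ fed = 3328 × 79/21 = 12520 kmol/h.
Fuel reacted = 0.857 × 325 → ξ = 278.5 kmol/h.
Outlet (n = n₀ + ν ξ):
  C₃H₈: 325 − 1(278.5) = 46.48
  O₂: 3328 − 5(278.5) = 1935
  N₂: 12520 (inert)
  CO₂: 0 + 3(278.5) = 835.6
  H₂O: 0 + 4(278.5) = 1114

1940 kmol/h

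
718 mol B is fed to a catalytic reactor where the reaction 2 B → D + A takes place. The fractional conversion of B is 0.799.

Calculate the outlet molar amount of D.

287 mol

B reacted = 0.799 × 718 = 573.7 mol; ν_B = −2, so ξ = 573.7/2 = 286.8 mol.
Outlet amounts (n = n₀ + ν ξ):
  B: 718 − 2(286.8) = 144.3
  D: 0 + 1(286.8) = 286.8
  A: 0 + 1(286.8) = 286.8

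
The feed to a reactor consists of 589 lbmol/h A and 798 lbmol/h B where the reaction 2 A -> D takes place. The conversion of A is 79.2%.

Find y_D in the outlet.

0.202

A reacted = 0.792 × 589 = 466.5 lbmol/h; ν_A = −2, so ξ = 466.5/2 = 233.2 lbmol/h.
Outlet amounts (n = n₀ + ν ξ):
  A: 589 − 2(233.2) = 122.5
  D: 0 + 1(233.2) = 233.2
  B: 798 (inert)
Total out = 1154 lbmol/h; y_D = 233.2 / 1154 = 0.2022.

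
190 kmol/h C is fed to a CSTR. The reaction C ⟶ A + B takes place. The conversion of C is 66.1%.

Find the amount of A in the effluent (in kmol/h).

126 kmol/h

C reacted = 0.661 × 190 = 125.6 kmol/h; ν_C = −1, so ξ = 125.6/1 = 125.6 kmol/h.
Outlet amounts (n = n₀ + ν ξ):
  C: 190 − 1(125.6) = 64.41
  A: 0 + 1(125.6) = 125.6
  B: 0 + 1(125.6) = 125.6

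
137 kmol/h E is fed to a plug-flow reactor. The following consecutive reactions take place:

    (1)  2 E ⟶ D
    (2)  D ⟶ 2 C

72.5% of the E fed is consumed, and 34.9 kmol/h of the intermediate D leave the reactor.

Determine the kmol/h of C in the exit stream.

Conversion of E: E consumed = 2ξ₁ = 0.725 × 137 → ξ₁ = 49.66 kmol/h.
D balance: n_D = 0 + 1ξ₁ − 1ξ₂ = 34.9 → ξ₂ = (1·49.66 − 34.9)/1 = 14.76 kmol/h.
Outlet amounts (n = n₀ + Σ ν·ξ):
  E: 137 − 2(49.66) = 37.67
  D: 0 + 1(49.66) − 1(14.76) = 34.9
  C: 0 + 2(14.76) = 29.53

29.5 kmol/h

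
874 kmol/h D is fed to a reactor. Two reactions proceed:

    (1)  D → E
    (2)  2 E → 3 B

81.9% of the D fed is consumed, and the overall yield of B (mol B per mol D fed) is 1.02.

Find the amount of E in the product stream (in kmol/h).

Conversion of D: D consumed = 1ξ₁ = 0.819 × 874 → ξ₁ = 715.8 kmol/h.
Yield of B: 3ξ₂ / 874 = 1.02 → ξ₂ = 297.2 kmol/h.
Outlet amounts (n = n₀ + Σ ν·ξ):
  D: 874 − 1(715.8) = 158.2
  E: 0 + 1(715.8) − 2(297.2) = 121.5
  B: 0 + 3(297.2) = 891.5

121 kmol/h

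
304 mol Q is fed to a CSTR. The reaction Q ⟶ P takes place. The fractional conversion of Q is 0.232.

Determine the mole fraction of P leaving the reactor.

0.232

Q reacted = 0.232 × 304 = 70.53 mol; ν_Q = −1, so ξ = 70.53/1 = 70.53 mol.
Outlet amounts (n = n₀ + ν ξ):
  Q: 304 − 1(70.53) = 233.5
  P: 0 + 1(70.53) = 70.53
Total out = 304 mol; y_P = 70.53 / 304 = 0.232.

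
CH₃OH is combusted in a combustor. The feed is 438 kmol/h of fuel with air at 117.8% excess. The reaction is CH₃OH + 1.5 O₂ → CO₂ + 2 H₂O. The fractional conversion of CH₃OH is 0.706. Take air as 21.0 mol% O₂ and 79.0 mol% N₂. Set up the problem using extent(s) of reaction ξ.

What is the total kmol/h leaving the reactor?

Stoichiometric O₂ = 1.5 × 438 = 657 kmol/h; O₂ fed = 657 × 2.178 = 1431 kmol/h.
N₂ fed = 1431 × 79/21 = 5383 kmol/h.
Fuel reacted = 0.706 × 438 → ξ = 309.2 kmol/h.
Outlet (n = n₀ + ν ξ):
  CH₃OH: 438 − 1(309.2) = 128.8
  O₂: 1431 − 1.5(309.2) = 967.1
  N₂: 5383 (inert)
  CO₂: 0 + 1(309.2) = 309.2
  H₂O: 0 + 2(309.2) = 618.5
Total out = 128.8 + 967.1 + 5383 + 309.2 + 618.5 = 7407 kmol/h.

7410 kmol/h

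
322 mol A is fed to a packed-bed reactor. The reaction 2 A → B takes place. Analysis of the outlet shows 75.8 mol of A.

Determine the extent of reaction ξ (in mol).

ξ = 123 mol

For A: n = n₀ − 2ξ → 75.8 = 322 − 2ξ, giving ξ = 123.1 mol.
Outlet amounts (n = n₀ + ν ξ):
  A: 322 − 2(123.1) = 75.8
  B: 0 + 1(123.1) = 123.1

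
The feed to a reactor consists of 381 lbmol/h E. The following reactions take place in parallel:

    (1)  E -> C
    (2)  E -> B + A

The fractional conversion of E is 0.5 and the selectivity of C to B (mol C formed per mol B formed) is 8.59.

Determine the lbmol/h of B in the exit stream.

19.9 lbmol/h

Conversion of E: E consumed = 0.5 × 381 = 190.5 lbmol/h = 1ξ₁ + 1ξ₂.
Selectivity: 1ξ₁ / (1ξ₂) = 8.59 → ξ₁ = 8.59 ξ₂.
Substitute: (1·8.59 + 1) ξ₂ = 190.5 → ξ₂ = 19.86 lbmol/h, ξ₁ = 170.6 lbmol/h.
Outlet amounts (n = n₀ + Σ ν·ξ):
  E: 381 − 1(170.6) − 1(19.86) = 190.5
  C: 0 + 1(170.6) = 170.6
  B: 0 + 1(19.86) = 19.86
  A: 0 + 1(19.86) = 19.86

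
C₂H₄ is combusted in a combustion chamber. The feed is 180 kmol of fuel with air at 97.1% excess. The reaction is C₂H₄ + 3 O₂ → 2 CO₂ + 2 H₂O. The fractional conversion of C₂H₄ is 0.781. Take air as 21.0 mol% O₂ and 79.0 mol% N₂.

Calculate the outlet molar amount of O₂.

Stoichiometric O₂ = 3 × 180 = 540 kmol; O₂ fed = 540 × 1.971 = 1064 kmol.
N₂ fed = 1064 × 79/21 = 4004 kmol.
Fuel reacted = 0.781 × 180 → ξ = 140.6 kmol.
Outlet (n = n₀ + ν ξ):
  C₂H₄: 180 − 1(140.6) = 39.42
  O₂: 1064 − 3(140.6) = 642.6
  N₂: 4004 (inert)
  CO₂: 0 + 2(140.6) = 281.2
  H₂O: 0 + 2(140.6) = 281.2

643 kmol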